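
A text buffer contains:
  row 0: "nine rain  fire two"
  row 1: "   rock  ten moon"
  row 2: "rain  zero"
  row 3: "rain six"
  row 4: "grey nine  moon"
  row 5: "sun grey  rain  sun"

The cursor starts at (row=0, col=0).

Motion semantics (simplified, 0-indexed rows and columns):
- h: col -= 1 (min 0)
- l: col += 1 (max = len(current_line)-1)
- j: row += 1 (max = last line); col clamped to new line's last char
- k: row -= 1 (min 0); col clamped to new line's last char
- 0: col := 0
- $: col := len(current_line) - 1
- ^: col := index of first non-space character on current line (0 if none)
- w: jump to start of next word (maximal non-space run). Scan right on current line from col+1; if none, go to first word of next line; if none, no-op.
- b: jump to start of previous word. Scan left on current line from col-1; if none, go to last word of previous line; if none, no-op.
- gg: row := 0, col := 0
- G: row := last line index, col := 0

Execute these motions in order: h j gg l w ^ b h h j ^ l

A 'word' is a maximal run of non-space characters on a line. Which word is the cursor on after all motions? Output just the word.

After 1 (h): row=0 col=0 char='n'
After 2 (j): row=1 col=0 char='_'
After 3 (gg): row=0 col=0 char='n'
After 4 (l): row=0 col=1 char='i'
After 5 (w): row=0 col=5 char='r'
After 6 (^): row=0 col=0 char='n'
After 7 (b): row=0 col=0 char='n'
After 8 (h): row=0 col=0 char='n'
After 9 (h): row=0 col=0 char='n'
After 10 (j): row=1 col=0 char='_'
After 11 (^): row=1 col=3 char='r'
After 12 (l): row=1 col=4 char='o'

Answer: rock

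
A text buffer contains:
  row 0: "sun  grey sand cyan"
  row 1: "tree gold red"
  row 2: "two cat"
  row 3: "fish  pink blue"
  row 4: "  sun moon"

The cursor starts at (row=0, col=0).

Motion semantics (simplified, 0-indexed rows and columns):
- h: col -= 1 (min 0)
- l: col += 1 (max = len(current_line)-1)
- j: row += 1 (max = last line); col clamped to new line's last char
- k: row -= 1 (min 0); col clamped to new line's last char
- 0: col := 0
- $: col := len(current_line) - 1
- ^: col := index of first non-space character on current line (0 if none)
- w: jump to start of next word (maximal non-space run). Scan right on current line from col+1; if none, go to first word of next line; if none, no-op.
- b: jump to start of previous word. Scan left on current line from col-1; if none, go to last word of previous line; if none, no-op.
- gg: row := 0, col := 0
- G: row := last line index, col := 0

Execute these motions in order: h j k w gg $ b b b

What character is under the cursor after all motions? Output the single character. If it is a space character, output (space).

After 1 (h): row=0 col=0 char='s'
After 2 (j): row=1 col=0 char='t'
After 3 (k): row=0 col=0 char='s'
After 4 (w): row=0 col=5 char='g'
After 5 (gg): row=0 col=0 char='s'
After 6 ($): row=0 col=18 char='n'
After 7 (b): row=0 col=15 char='c'
After 8 (b): row=0 col=10 char='s'
After 9 (b): row=0 col=5 char='g'

Answer: g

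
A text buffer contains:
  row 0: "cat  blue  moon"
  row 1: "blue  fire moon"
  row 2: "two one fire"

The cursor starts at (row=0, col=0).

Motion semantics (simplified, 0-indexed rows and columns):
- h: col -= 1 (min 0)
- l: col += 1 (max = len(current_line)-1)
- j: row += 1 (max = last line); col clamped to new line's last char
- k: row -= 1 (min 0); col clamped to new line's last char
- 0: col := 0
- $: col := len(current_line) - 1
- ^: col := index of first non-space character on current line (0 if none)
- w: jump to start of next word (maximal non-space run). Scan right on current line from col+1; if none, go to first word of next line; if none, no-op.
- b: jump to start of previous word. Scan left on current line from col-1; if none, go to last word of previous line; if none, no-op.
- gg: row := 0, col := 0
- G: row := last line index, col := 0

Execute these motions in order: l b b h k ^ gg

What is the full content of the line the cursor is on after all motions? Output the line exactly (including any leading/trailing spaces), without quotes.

Answer: cat  blue  moon

Derivation:
After 1 (l): row=0 col=1 char='a'
After 2 (b): row=0 col=0 char='c'
After 3 (b): row=0 col=0 char='c'
After 4 (h): row=0 col=0 char='c'
After 5 (k): row=0 col=0 char='c'
After 6 (^): row=0 col=0 char='c'
After 7 (gg): row=0 col=0 char='c'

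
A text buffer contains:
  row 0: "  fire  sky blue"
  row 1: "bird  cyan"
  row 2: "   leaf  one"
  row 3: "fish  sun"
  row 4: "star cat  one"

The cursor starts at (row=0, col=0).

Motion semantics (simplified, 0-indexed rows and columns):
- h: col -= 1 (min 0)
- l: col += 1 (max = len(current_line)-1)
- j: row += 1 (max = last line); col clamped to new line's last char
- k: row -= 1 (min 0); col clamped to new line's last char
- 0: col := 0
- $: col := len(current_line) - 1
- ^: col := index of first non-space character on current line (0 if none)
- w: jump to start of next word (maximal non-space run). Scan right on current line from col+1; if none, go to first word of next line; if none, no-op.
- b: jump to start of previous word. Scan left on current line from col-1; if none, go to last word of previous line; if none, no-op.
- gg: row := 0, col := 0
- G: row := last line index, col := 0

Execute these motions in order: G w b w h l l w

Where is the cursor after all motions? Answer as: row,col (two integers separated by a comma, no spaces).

Answer: 4,10

Derivation:
After 1 (G): row=4 col=0 char='s'
After 2 (w): row=4 col=5 char='c'
After 3 (b): row=4 col=0 char='s'
After 4 (w): row=4 col=5 char='c'
After 5 (h): row=4 col=4 char='_'
After 6 (l): row=4 col=5 char='c'
After 7 (l): row=4 col=6 char='a'
After 8 (w): row=4 col=10 char='o'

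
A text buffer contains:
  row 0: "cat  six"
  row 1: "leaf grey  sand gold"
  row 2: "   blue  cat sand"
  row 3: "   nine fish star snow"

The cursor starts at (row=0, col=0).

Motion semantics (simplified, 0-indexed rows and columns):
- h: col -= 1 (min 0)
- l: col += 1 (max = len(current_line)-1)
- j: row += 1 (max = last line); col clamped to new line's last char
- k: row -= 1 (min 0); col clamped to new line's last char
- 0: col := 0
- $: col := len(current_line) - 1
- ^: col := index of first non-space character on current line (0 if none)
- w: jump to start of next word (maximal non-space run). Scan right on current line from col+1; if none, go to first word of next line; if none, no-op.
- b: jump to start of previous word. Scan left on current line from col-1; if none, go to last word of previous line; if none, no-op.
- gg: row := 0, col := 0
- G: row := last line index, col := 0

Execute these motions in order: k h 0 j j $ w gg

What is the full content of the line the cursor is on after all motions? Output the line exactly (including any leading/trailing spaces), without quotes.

Answer: cat  six

Derivation:
After 1 (k): row=0 col=0 char='c'
After 2 (h): row=0 col=0 char='c'
After 3 (0): row=0 col=0 char='c'
After 4 (j): row=1 col=0 char='l'
After 5 (j): row=2 col=0 char='_'
After 6 ($): row=2 col=16 char='d'
After 7 (w): row=3 col=3 char='n'
After 8 (gg): row=0 col=0 char='c'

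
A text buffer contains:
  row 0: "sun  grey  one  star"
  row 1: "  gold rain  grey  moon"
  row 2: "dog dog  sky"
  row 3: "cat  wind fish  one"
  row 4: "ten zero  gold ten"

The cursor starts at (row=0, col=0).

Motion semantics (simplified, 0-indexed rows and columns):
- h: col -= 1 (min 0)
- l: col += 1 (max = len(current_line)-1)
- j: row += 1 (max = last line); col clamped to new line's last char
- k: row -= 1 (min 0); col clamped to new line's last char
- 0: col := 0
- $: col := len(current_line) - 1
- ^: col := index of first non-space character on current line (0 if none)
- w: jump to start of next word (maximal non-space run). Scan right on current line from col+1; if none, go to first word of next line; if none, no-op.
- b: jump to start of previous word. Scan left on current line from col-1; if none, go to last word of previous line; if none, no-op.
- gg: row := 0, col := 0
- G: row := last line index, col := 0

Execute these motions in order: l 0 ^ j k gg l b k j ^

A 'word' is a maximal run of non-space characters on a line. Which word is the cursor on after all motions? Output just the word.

Answer: gold

Derivation:
After 1 (l): row=0 col=1 char='u'
After 2 (0): row=0 col=0 char='s'
After 3 (^): row=0 col=0 char='s'
After 4 (j): row=1 col=0 char='_'
After 5 (k): row=0 col=0 char='s'
After 6 (gg): row=0 col=0 char='s'
After 7 (l): row=0 col=1 char='u'
After 8 (b): row=0 col=0 char='s'
After 9 (k): row=0 col=0 char='s'
After 10 (j): row=1 col=0 char='_'
After 11 (^): row=1 col=2 char='g'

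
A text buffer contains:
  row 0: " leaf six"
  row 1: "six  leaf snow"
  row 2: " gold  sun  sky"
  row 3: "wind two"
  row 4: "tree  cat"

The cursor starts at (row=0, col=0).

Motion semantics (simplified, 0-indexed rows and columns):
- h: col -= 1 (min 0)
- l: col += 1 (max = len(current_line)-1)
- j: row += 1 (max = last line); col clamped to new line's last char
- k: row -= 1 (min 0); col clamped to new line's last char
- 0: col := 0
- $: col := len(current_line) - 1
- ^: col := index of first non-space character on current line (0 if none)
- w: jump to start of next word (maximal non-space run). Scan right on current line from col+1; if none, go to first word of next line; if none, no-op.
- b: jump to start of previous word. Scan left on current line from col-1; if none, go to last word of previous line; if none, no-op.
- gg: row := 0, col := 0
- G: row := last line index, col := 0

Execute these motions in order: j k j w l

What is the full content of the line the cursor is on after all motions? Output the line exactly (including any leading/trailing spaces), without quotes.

Answer: six  leaf snow

Derivation:
After 1 (j): row=1 col=0 char='s'
After 2 (k): row=0 col=0 char='_'
After 3 (j): row=1 col=0 char='s'
After 4 (w): row=1 col=5 char='l'
After 5 (l): row=1 col=6 char='e'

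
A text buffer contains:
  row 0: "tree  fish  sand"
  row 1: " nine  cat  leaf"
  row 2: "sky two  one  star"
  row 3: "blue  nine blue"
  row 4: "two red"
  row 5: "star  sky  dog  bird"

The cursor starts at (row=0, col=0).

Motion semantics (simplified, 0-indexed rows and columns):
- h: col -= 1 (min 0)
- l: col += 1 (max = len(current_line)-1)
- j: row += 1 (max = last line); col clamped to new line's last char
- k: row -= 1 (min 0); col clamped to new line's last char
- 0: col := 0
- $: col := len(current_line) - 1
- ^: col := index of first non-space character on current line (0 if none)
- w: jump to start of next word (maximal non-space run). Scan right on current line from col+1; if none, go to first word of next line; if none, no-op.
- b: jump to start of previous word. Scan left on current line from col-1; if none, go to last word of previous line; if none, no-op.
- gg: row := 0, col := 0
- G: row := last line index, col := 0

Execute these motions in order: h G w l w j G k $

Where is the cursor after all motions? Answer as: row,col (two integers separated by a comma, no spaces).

Answer: 4,6

Derivation:
After 1 (h): row=0 col=0 char='t'
After 2 (G): row=5 col=0 char='s'
After 3 (w): row=5 col=6 char='s'
After 4 (l): row=5 col=7 char='k'
After 5 (w): row=5 col=11 char='d'
After 6 (j): row=5 col=11 char='d'
After 7 (G): row=5 col=0 char='s'
After 8 (k): row=4 col=0 char='t'
After 9 ($): row=4 col=6 char='d'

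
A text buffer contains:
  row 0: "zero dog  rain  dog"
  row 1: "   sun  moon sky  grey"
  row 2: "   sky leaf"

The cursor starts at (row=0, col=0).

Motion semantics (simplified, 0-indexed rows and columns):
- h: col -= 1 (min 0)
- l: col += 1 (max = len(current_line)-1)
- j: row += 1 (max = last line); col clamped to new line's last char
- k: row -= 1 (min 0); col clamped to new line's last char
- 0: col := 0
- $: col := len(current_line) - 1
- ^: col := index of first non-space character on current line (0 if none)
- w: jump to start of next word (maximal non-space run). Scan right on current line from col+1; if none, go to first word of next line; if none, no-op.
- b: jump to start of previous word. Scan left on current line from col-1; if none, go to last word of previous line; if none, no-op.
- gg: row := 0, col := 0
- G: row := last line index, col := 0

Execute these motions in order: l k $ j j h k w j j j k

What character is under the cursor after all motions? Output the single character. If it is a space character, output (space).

After 1 (l): row=0 col=1 char='e'
After 2 (k): row=0 col=1 char='e'
After 3 ($): row=0 col=18 char='g'
After 4 (j): row=1 col=18 char='g'
After 5 (j): row=2 col=10 char='f'
After 6 (h): row=2 col=9 char='a'
After 7 (k): row=1 col=9 char='o'
After 8 (w): row=1 col=13 char='s'
After 9 (j): row=2 col=10 char='f'
After 10 (j): row=2 col=10 char='f'
After 11 (j): row=2 col=10 char='f'
After 12 (k): row=1 col=10 char='o'

Answer: o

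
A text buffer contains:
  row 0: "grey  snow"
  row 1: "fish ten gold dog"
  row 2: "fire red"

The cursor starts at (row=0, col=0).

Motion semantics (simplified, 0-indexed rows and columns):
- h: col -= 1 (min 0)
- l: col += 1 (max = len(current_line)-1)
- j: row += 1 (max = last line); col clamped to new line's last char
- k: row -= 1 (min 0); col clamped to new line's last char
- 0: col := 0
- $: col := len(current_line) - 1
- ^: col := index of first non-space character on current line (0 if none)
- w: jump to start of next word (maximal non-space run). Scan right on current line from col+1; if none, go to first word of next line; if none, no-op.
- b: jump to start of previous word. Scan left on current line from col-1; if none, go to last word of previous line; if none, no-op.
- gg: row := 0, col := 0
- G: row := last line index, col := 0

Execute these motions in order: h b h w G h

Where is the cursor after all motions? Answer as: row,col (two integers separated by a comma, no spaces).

After 1 (h): row=0 col=0 char='g'
After 2 (b): row=0 col=0 char='g'
After 3 (h): row=0 col=0 char='g'
After 4 (w): row=0 col=6 char='s'
After 5 (G): row=2 col=0 char='f'
After 6 (h): row=2 col=0 char='f'

Answer: 2,0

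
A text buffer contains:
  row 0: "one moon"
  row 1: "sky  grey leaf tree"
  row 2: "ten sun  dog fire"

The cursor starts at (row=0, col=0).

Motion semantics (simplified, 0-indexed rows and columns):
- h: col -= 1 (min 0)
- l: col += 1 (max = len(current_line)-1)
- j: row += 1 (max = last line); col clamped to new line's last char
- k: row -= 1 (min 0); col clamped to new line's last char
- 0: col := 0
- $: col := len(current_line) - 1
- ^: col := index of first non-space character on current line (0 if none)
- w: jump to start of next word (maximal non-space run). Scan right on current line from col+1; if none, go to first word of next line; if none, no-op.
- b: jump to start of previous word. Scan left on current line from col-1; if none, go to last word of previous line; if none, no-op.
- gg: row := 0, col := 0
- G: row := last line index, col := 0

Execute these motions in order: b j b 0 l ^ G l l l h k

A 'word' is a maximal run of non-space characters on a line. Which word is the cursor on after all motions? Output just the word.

Answer: sky

Derivation:
After 1 (b): row=0 col=0 char='o'
After 2 (j): row=1 col=0 char='s'
After 3 (b): row=0 col=4 char='m'
After 4 (0): row=0 col=0 char='o'
After 5 (l): row=0 col=1 char='n'
After 6 (^): row=0 col=0 char='o'
After 7 (G): row=2 col=0 char='t'
After 8 (l): row=2 col=1 char='e'
After 9 (l): row=2 col=2 char='n'
After 10 (l): row=2 col=3 char='_'
After 11 (h): row=2 col=2 char='n'
After 12 (k): row=1 col=2 char='y'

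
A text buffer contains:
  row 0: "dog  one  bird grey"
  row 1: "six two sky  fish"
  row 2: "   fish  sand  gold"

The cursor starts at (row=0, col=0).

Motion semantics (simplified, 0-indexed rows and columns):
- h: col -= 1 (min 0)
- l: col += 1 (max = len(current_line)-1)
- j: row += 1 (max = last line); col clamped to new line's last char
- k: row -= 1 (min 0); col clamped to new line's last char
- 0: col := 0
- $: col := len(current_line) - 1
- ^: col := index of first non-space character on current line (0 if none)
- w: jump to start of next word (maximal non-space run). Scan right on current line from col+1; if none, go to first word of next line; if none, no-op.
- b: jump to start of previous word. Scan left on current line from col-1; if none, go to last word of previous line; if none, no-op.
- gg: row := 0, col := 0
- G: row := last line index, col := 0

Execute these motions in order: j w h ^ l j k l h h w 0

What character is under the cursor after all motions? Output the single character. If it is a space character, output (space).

After 1 (j): row=1 col=0 char='s'
After 2 (w): row=1 col=4 char='t'
After 3 (h): row=1 col=3 char='_'
After 4 (^): row=1 col=0 char='s'
After 5 (l): row=1 col=1 char='i'
After 6 (j): row=2 col=1 char='_'
After 7 (k): row=1 col=1 char='i'
After 8 (l): row=1 col=2 char='x'
After 9 (h): row=1 col=1 char='i'
After 10 (h): row=1 col=0 char='s'
After 11 (w): row=1 col=4 char='t'
After 12 (0): row=1 col=0 char='s'

Answer: s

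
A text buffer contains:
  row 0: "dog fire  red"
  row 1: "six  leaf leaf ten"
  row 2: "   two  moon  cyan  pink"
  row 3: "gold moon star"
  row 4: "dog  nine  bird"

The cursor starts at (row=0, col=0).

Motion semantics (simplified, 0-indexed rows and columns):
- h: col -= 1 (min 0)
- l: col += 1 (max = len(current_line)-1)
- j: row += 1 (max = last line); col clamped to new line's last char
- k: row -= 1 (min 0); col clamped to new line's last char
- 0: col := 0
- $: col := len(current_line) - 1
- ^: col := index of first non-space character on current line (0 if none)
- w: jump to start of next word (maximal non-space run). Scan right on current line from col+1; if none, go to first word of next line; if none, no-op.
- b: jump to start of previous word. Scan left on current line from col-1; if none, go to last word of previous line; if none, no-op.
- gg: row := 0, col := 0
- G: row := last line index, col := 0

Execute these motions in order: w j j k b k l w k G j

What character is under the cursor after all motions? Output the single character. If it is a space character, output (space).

After 1 (w): row=0 col=4 char='f'
After 2 (j): row=1 col=4 char='_'
After 3 (j): row=2 col=4 char='w'
After 4 (k): row=1 col=4 char='_'
After 5 (b): row=1 col=0 char='s'
After 6 (k): row=0 col=0 char='d'
After 7 (l): row=0 col=1 char='o'
After 8 (w): row=0 col=4 char='f'
After 9 (k): row=0 col=4 char='f'
After 10 (G): row=4 col=0 char='d'
After 11 (j): row=4 col=0 char='d'

Answer: d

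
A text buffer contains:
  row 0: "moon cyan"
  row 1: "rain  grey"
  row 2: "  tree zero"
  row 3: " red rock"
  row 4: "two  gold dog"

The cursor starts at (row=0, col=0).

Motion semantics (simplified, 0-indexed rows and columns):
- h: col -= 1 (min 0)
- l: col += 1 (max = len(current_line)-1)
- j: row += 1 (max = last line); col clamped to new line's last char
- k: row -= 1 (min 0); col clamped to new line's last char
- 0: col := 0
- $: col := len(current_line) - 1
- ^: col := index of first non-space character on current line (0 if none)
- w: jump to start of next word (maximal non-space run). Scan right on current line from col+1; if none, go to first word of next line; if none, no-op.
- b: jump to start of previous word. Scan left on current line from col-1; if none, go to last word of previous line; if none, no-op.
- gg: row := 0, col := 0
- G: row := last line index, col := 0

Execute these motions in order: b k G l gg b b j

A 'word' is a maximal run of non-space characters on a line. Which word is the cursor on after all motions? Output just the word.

After 1 (b): row=0 col=0 char='m'
After 2 (k): row=0 col=0 char='m'
After 3 (G): row=4 col=0 char='t'
After 4 (l): row=4 col=1 char='w'
After 5 (gg): row=0 col=0 char='m'
After 6 (b): row=0 col=0 char='m'
After 7 (b): row=0 col=0 char='m'
After 8 (j): row=1 col=0 char='r'

Answer: rain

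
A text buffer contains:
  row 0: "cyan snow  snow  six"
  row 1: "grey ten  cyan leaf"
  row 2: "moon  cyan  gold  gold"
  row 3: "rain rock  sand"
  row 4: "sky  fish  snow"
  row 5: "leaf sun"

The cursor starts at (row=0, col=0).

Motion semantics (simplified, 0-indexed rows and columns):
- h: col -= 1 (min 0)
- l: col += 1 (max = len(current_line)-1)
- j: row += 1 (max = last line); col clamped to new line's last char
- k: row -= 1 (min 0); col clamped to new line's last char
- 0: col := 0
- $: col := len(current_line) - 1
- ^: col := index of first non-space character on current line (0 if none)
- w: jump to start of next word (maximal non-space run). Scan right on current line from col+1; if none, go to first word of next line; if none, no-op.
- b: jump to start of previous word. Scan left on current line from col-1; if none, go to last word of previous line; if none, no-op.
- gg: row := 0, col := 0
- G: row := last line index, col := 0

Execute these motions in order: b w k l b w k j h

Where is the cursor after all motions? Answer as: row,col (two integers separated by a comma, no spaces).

Answer: 1,10

Derivation:
After 1 (b): row=0 col=0 char='c'
After 2 (w): row=0 col=5 char='s'
After 3 (k): row=0 col=5 char='s'
After 4 (l): row=0 col=6 char='n'
After 5 (b): row=0 col=5 char='s'
After 6 (w): row=0 col=11 char='s'
After 7 (k): row=0 col=11 char='s'
After 8 (j): row=1 col=11 char='y'
After 9 (h): row=1 col=10 char='c'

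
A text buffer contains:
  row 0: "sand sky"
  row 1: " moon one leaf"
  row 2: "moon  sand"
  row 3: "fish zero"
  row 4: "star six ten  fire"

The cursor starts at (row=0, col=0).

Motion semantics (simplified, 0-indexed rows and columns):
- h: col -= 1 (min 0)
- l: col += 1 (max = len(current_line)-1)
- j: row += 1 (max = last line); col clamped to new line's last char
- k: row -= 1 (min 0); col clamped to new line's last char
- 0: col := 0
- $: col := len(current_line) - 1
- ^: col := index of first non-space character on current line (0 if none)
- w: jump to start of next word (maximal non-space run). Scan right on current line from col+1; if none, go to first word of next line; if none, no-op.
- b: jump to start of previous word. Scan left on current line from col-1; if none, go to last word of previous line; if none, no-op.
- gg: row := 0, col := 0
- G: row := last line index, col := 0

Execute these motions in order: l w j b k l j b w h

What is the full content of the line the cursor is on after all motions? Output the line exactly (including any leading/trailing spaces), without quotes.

After 1 (l): row=0 col=1 char='a'
After 2 (w): row=0 col=5 char='s'
After 3 (j): row=1 col=5 char='_'
After 4 (b): row=1 col=1 char='m'
After 5 (k): row=0 col=1 char='a'
After 6 (l): row=0 col=2 char='n'
After 7 (j): row=1 col=2 char='o'
After 8 (b): row=1 col=1 char='m'
After 9 (w): row=1 col=6 char='o'
After 10 (h): row=1 col=5 char='_'

Answer:  moon one leaf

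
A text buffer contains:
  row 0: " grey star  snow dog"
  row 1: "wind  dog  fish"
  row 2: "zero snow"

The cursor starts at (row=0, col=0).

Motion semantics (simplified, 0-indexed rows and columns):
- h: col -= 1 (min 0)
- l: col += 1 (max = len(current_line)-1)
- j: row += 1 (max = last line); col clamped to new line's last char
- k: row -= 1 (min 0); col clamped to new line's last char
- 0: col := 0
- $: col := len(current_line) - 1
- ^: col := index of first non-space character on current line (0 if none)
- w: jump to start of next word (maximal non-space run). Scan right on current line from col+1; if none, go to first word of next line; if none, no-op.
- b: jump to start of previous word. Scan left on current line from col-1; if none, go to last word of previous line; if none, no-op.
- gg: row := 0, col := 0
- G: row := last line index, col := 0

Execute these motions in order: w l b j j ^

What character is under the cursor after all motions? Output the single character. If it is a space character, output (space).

Answer: z

Derivation:
After 1 (w): row=0 col=1 char='g'
After 2 (l): row=0 col=2 char='r'
After 3 (b): row=0 col=1 char='g'
After 4 (j): row=1 col=1 char='i'
After 5 (j): row=2 col=1 char='e'
After 6 (^): row=2 col=0 char='z'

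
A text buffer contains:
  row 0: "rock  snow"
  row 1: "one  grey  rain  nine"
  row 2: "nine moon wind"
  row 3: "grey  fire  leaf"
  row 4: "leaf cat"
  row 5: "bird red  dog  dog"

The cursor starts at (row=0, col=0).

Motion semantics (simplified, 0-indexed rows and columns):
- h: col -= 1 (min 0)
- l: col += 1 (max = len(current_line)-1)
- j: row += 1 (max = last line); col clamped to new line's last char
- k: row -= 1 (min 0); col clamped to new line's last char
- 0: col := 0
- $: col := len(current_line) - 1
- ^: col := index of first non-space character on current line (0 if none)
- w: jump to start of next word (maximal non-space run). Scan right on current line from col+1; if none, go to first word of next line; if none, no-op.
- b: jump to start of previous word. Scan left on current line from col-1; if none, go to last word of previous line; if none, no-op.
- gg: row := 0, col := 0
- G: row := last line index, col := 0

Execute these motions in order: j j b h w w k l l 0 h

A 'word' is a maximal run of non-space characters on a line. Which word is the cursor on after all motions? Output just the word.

Answer: one

Derivation:
After 1 (j): row=1 col=0 char='o'
After 2 (j): row=2 col=0 char='n'
After 3 (b): row=1 col=17 char='n'
After 4 (h): row=1 col=16 char='_'
After 5 (w): row=1 col=17 char='n'
After 6 (w): row=2 col=0 char='n'
After 7 (k): row=1 col=0 char='o'
After 8 (l): row=1 col=1 char='n'
After 9 (l): row=1 col=2 char='e'
After 10 (0): row=1 col=0 char='o'
After 11 (h): row=1 col=0 char='o'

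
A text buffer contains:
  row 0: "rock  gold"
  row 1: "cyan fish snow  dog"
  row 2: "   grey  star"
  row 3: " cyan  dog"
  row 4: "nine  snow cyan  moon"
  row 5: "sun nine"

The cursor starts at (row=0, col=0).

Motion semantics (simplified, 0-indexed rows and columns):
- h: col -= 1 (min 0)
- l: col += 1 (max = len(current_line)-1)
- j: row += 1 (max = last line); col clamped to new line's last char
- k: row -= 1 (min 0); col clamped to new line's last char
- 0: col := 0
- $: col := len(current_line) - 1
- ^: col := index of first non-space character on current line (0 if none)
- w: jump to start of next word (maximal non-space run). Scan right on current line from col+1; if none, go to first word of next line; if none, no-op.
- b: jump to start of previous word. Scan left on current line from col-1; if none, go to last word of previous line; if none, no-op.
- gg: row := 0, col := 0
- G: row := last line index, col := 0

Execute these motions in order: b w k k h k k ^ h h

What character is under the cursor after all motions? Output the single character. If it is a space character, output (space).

After 1 (b): row=0 col=0 char='r'
After 2 (w): row=0 col=6 char='g'
After 3 (k): row=0 col=6 char='g'
After 4 (k): row=0 col=6 char='g'
After 5 (h): row=0 col=5 char='_'
After 6 (k): row=0 col=5 char='_'
After 7 (k): row=0 col=5 char='_'
After 8 (^): row=0 col=0 char='r'
After 9 (h): row=0 col=0 char='r'
After 10 (h): row=0 col=0 char='r'

Answer: r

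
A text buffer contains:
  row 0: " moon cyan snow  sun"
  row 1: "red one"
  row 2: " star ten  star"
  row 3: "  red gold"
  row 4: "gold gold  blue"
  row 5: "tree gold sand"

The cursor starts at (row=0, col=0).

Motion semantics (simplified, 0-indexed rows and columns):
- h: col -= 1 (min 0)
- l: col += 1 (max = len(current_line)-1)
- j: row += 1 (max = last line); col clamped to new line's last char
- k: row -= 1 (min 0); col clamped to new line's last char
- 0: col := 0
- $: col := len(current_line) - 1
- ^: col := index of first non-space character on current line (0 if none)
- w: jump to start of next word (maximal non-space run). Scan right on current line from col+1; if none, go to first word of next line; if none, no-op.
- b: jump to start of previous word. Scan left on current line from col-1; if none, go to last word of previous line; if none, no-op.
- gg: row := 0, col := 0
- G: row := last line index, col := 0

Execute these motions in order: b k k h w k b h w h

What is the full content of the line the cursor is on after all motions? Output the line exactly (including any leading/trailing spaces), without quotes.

After 1 (b): row=0 col=0 char='_'
After 2 (k): row=0 col=0 char='_'
After 3 (k): row=0 col=0 char='_'
After 4 (h): row=0 col=0 char='_'
After 5 (w): row=0 col=1 char='m'
After 6 (k): row=0 col=1 char='m'
After 7 (b): row=0 col=1 char='m'
After 8 (h): row=0 col=0 char='_'
After 9 (w): row=0 col=1 char='m'
After 10 (h): row=0 col=0 char='_'

Answer:  moon cyan snow  sun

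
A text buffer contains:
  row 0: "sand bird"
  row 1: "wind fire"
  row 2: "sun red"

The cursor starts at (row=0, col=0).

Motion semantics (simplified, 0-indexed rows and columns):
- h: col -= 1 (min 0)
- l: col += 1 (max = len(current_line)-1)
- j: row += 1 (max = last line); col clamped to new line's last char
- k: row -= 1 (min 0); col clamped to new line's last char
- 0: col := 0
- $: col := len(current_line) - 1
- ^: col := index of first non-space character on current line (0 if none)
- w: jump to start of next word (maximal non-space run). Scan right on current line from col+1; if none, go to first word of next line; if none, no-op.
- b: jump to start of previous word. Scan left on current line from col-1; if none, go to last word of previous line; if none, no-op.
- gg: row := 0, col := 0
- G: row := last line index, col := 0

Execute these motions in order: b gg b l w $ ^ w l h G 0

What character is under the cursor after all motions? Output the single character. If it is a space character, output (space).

After 1 (b): row=0 col=0 char='s'
After 2 (gg): row=0 col=0 char='s'
After 3 (b): row=0 col=0 char='s'
After 4 (l): row=0 col=1 char='a'
After 5 (w): row=0 col=5 char='b'
After 6 ($): row=0 col=8 char='d'
After 7 (^): row=0 col=0 char='s'
After 8 (w): row=0 col=5 char='b'
After 9 (l): row=0 col=6 char='i'
After 10 (h): row=0 col=5 char='b'
After 11 (G): row=2 col=0 char='s'
After 12 (0): row=2 col=0 char='s'

Answer: s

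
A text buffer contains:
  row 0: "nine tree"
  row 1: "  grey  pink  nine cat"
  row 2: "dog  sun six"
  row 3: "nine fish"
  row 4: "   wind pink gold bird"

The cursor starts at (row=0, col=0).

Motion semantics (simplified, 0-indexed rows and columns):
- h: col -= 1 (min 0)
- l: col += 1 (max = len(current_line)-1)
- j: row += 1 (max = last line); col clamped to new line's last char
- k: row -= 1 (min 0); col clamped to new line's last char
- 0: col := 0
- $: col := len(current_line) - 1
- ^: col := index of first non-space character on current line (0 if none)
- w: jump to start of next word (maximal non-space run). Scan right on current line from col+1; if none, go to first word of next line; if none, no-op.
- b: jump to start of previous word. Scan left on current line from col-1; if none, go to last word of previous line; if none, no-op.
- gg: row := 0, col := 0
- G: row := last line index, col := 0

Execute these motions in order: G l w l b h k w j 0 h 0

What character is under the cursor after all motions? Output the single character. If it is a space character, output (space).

After 1 (G): row=4 col=0 char='_'
After 2 (l): row=4 col=1 char='_'
After 3 (w): row=4 col=3 char='w'
After 4 (l): row=4 col=4 char='i'
After 5 (b): row=4 col=3 char='w'
After 6 (h): row=4 col=2 char='_'
After 7 (k): row=3 col=2 char='n'
After 8 (w): row=3 col=5 char='f'
After 9 (j): row=4 col=5 char='n'
After 10 (0): row=4 col=0 char='_'
After 11 (h): row=4 col=0 char='_'
After 12 (0): row=4 col=0 char='_'

Answer: (space)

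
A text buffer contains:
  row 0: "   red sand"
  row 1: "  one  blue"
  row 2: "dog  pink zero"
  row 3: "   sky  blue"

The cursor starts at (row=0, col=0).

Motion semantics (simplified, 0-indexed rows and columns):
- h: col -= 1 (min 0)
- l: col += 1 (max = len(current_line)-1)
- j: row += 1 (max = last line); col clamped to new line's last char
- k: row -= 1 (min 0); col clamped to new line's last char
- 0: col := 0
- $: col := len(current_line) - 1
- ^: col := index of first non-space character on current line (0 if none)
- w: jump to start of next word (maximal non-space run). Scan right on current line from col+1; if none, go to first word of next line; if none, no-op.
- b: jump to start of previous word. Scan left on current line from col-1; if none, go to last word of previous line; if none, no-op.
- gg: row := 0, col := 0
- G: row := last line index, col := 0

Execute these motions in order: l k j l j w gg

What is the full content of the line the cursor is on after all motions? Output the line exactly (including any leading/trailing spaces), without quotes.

After 1 (l): row=0 col=1 char='_'
After 2 (k): row=0 col=1 char='_'
After 3 (j): row=1 col=1 char='_'
After 4 (l): row=1 col=2 char='o'
After 5 (j): row=2 col=2 char='g'
After 6 (w): row=2 col=5 char='p'
After 7 (gg): row=0 col=0 char='_'

Answer:    red sand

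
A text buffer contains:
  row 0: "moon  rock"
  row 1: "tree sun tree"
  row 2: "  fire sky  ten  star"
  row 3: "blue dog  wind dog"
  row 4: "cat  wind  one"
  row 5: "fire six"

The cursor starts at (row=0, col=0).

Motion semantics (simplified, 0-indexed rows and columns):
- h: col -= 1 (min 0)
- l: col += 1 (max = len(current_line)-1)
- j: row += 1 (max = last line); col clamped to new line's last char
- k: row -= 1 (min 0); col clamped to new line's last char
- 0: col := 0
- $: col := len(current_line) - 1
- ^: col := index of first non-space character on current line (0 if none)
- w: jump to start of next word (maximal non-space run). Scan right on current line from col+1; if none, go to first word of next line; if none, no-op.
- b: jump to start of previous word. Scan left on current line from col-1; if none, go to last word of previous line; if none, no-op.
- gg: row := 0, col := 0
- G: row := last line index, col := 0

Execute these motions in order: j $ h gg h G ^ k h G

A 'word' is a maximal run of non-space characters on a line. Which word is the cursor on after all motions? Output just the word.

Answer: fire

Derivation:
After 1 (j): row=1 col=0 char='t'
After 2 ($): row=1 col=12 char='e'
After 3 (h): row=1 col=11 char='e'
After 4 (gg): row=0 col=0 char='m'
After 5 (h): row=0 col=0 char='m'
After 6 (G): row=5 col=0 char='f'
After 7 (^): row=5 col=0 char='f'
After 8 (k): row=4 col=0 char='c'
After 9 (h): row=4 col=0 char='c'
After 10 (G): row=5 col=0 char='f'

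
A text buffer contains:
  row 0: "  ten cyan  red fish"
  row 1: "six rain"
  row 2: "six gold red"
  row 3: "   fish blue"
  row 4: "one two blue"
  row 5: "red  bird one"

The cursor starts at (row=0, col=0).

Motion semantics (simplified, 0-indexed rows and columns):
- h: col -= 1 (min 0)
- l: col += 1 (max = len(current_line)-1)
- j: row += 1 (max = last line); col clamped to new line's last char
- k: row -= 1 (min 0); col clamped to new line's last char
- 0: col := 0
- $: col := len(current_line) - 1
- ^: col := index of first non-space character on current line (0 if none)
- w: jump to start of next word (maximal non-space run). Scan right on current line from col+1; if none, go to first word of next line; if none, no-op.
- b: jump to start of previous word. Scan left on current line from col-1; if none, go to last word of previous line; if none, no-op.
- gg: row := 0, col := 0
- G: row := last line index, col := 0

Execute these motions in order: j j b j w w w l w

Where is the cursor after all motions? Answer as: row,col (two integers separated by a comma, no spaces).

Answer: 4,0

Derivation:
After 1 (j): row=1 col=0 char='s'
After 2 (j): row=2 col=0 char='s'
After 3 (b): row=1 col=4 char='r'
After 4 (j): row=2 col=4 char='g'
After 5 (w): row=2 col=9 char='r'
After 6 (w): row=3 col=3 char='f'
After 7 (w): row=3 col=8 char='b'
After 8 (l): row=3 col=9 char='l'
After 9 (w): row=4 col=0 char='o'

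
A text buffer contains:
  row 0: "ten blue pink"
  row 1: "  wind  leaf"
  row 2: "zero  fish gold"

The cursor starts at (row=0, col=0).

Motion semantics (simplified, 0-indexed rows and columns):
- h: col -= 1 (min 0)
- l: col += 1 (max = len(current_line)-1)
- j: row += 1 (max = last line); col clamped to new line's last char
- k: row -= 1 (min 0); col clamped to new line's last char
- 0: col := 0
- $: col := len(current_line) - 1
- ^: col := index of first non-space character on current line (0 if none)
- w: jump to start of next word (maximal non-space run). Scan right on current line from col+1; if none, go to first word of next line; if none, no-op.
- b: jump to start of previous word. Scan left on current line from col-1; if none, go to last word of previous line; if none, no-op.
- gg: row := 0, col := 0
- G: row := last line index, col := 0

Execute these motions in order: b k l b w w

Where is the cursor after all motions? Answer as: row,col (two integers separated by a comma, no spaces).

Answer: 0,9

Derivation:
After 1 (b): row=0 col=0 char='t'
After 2 (k): row=0 col=0 char='t'
After 3 (l): row=0 col=1 char='e'
After 4 (b): row=0 col=0 char='t'
After 5 (w): row=0 col=4 char='b'
After 6 (w): row=0 col=9 char='p'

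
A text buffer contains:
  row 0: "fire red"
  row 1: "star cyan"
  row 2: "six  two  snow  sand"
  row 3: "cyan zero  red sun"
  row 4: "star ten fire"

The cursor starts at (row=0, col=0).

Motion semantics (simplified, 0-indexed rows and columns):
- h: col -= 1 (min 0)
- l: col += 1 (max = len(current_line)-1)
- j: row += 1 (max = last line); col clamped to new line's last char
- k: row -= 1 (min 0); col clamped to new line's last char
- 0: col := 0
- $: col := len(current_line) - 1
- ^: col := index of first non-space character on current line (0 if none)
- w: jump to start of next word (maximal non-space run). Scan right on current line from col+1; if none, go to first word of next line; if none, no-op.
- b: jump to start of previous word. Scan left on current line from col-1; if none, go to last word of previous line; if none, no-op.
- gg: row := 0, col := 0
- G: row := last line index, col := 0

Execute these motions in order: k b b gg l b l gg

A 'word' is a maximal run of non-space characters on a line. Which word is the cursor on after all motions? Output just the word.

After 1 (k): row=0 col=0 char='f'
After 2 (b): row=0 col=0 char='f'
After 3 (b): row=0 col=0 char='f'
After 4 (gg): row=0 col=0 char='f'
After 5 (l): row=0 col=1 char='i'
After 6 (b): row=0 col=0 char='f'
After 7 (l): row=0 col=1 char='i'
After 8 (gg): row=0 col=0 char='f'

Answer: fire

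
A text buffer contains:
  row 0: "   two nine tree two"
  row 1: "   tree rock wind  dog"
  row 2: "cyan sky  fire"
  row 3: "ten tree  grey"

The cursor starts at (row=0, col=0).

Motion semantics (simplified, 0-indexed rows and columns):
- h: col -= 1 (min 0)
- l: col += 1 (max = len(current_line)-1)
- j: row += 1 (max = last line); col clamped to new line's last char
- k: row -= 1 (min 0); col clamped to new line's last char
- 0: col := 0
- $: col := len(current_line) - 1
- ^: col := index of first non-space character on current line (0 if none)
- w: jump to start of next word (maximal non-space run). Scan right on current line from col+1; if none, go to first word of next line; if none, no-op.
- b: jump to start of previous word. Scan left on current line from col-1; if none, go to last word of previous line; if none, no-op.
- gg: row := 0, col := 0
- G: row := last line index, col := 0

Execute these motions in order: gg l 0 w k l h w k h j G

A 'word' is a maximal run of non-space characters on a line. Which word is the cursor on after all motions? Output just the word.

After 1 (gg): row=0 col=0 char='_'
After 2 (l): row=0 col=1 char='_'
After 3 (0): row=0 col=0 char='_'
After 4 (w): row=0 col=3 char='t'
After 5 (k): row=0 col=3 char='t'
After 6 (l): row=0 col=4 char='w'
After 7 (h): row=0 col=3 char='t'
After 8 (w): row=0 col=7 char='n'
After 9 (k): row=0 col=7 char='n'
After 10 (h): row=0 col=6 char='_'
After 11 (j): row=1 col=6 char='e'
After 12 (G): row=3 col=0 char='t'

Answer: ten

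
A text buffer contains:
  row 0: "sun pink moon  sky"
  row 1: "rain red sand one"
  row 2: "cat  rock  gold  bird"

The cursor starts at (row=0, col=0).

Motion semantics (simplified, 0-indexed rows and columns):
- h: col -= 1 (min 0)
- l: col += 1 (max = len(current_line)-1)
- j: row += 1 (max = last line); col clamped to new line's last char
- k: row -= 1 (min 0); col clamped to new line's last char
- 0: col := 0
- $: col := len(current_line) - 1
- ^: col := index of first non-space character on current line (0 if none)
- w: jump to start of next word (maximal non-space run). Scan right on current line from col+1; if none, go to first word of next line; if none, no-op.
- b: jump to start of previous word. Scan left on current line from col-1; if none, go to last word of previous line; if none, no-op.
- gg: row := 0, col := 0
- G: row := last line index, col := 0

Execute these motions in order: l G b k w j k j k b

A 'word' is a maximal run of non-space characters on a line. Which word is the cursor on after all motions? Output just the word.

After 1 (l): row=0 col=1 char='u'
After 2 (G): row=2 col=0 char='c'
After 3 (b): row=1 col=14 char='o'
After 4 (k): row=0 col=14 char='_'
After 5 (w): row=0 col=15 char='s'
After 6 (j): row=1 col=15 char='n'
After 7 (k): row=0 col=15 char='s'
After 8 (j): row=1 col=15 char='n'
After 9 (k): row=0 col=15 char='s'
After 10 (b): row=0 col=9 char='m'

Answer: moon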